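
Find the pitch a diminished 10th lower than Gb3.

Counting three letter names plus an octave down from G lands on E.
Moving 14 semitones down from Gb3 (the size of a diminished tenth) reaches E2.

E2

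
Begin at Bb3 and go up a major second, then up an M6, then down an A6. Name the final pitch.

Cb4

A major second up from Bb3 is C4.
A major sixth up from C4 is A4.
A4 down an augmented sixth → Cb4 (10 semitones).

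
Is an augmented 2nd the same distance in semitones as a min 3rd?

An augmented second spans 3 semitones, and a minor third also spans 3 semitones — they're enharmonic.

Yes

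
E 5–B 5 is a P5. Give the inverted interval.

P4

Inverted interval numbers add to nine, so a fifth pairs with a fourth (5 + 4 = 9).
The quality also flips — perfect stays perfect — giving a perfect fourth.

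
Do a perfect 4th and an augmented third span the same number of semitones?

Both span 5 semitones: a perfect fourth and an augmented third are the same chromatic distance.

Yes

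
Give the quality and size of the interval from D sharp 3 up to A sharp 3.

D to A spans five letter names (D-E-F-G-A) — that makes it a fifth of some quality.
D#3 to A#3 is 7 semitones, matching the perfect fifth exactly, so the quality is perfect.

perfect fifth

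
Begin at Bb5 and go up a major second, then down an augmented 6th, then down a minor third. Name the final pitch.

A major second up from Bb5 is C6.
An augmented sixth down from C6 is Ebb5.
A minor third down from Ebb5 is Cb5.

Cb5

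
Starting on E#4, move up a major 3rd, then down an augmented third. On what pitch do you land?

E4

A major third up from E#4 is G##4.
G##4 down an augmented third → E4 (5 semitones).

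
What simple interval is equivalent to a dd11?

doubly diminished fourth

Each octave removed subtracts seven from the number: 11 − 7 = 4.
That makes a doubly diminished eleventh a compound doubly diminished fourth — an octave plus a doubly diminished fourth.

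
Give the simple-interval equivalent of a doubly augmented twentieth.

AA6

Subtracting seven from the interval number removes an octave: 20 − 14 = 6.
Quality carries through unchanged, so the simple form is a doubly augmented sixth.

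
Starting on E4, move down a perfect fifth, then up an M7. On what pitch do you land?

G#4

E4 down a perfect fifth → A3 (7 semitones).
A3 up a major seventh → G#4 (11 semitones).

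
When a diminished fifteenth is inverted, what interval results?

augmented unison

First reduce the compound diminished fifteenth to its simple form, a diminished octave.
Interval numbers invert to sum to nine: 8 + 1 = 9, so an octave inverts to a unison.
Quality inverts too: diminished becomes augmented. That makes the inversion an augmented unison.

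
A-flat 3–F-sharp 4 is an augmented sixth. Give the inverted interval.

diminished third

Interval numbers invert to sum to nine: 6 + 3 = 9, so a sixth inverts to a third.
The quality also flips — augmented becomes diminished — giving a diminished third.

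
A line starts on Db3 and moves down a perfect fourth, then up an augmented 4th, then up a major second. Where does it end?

E3

A perfect fourth down from Db3 is Ab2.
An augmented fourth up from Ab2 is D3.
D3 up a major second → E3 (2 semitones).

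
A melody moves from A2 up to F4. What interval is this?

A to F spans six letter names (A-B-C-D-E-F), plus an octave — that makes it a thirteenth of some quality.
A2 to F4 is 20 semitones, a half step short of the major thirteenth (21), so this is minor.
(Equivalently, a compound minor sixth: a minor sixth plus an octave.)

minor 13th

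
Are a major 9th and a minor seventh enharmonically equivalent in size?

A major ninth spans 14 semitones; a minor seventh spans 10 semitones. They differ by 4.

No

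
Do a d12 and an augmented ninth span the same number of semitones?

No

A diminished twelfth spans 18 semitones; an augmented ninth spans 15 semitones. They differ by 3.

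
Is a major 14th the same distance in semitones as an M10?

No

A major fourteenth is 23 semitones but a major tenth is 16 semitones — different sizes.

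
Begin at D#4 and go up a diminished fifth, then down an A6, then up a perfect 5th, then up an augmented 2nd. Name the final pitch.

A4

D#4 up a diminished fifth → A4 (6 semitones).
Down an augmented sixth from A4: Cb4 (10 semitones down).
A perfect fifth up from Cb4 is Gb4.
Up an augmented second from Gb4: A4 (3 semitones up).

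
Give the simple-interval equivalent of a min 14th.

Subtracting seven from the interval number removes an octave: 14 − 7 = 7.
So a minor fourteenth is an octave plus a minor seventh. The quality is unchanged.

minor 7th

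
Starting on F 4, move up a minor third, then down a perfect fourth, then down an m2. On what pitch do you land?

A minor third up from F4 is Ab4.
Down a perfect fourth from Ab4: Eb4 (5 semitones down).
Down a minor second from Eb4: D4 (1 semitone down).

D 4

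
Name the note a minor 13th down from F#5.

A#3

Six letters down from F (plus an octave) reaches A.
A minor thirteenth is 20 semitones; 20 semitones down from F#5 gives A#3.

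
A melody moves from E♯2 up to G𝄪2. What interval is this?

major 3rd

E to G spans three letter names (E-F-G), so the interval is some kind of third.
Counting semitones, E#2→G##2 is 4, which is the major third.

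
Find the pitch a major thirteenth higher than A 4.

F sharp 6

The thirteenth's letter: A up six letter names plus an octave → F.
Moving 21 semitones up from A4 (the size of a major thirteenth) reaches F#6.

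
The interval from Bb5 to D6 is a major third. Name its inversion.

Inverted interval numbers add to nine, so a third pairs with a sixth (3 + 6 = 9).
Quality inverts too: major becomes minor. That makes the inversion a minor sixth.

minor 6th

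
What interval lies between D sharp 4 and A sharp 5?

D to A spans five letter names (D-E-F-G-A), plus an octave — that makes it a twelfth of some quality.
The perfect twelfth spans 19 semitones, and D#4 to A#5 is exactly 19 semitones — so this is a perfect twelfth.
(Equivalently, a compound perfect fifth: a perfect fifth plus an octave.)

P12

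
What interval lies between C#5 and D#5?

major 2nd

C to D spans two letter names (C-D): a second.
C#5 to D#5 is 2 semitones, matching the major second exactly, so the quality is major.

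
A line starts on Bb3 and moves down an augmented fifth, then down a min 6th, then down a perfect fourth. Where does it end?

An augmented fifth down from Bb3 is Ebb3.
Ebb3 down a minor sixth → Gb2 (8 semitones).
A perfect fourth down from Gb2 is Db2.

Db2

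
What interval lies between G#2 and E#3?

major sixth

G to E spans six letter names (G-A-B-C-D-E), so the interval is some kind of sixth.
Counting semitones, G#2→E#3 is 9, which is the major sixth.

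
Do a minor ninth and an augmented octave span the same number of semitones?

Both span 13 semitones: a minor ninth and an augmented octave are the same chromatic distance.

Yes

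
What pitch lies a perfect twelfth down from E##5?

A##3

Five letters down from E (plus an octave) reaches A.
A perfect twelfth spans 19 semitones, so from E##5 the target pitch is A##3.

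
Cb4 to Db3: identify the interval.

m7

Descending from Cb4 to Db3 is the same interval as ascending Db3 to Cb4.
D to C spans seven letter names (D-E-F-G-A-B-C), so the interval is some kind of seventh.
At 10 semitones, Db3→Cb4 falls one short of a major seventh: minor.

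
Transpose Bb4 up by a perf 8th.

Bb5

For an octave the letter name doesn't change: still B, an octave up.
A perfect octave is 12 semitones; 12 semitones up from Bb4 gives Bb5.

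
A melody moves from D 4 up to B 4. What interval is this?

major sixth

D to B spans six letter names (D-E-F-G-A-B) — that makes it a sixth of some quality.
The major sixth spans 9 semitones, and D4 to B4 is exactly 9 semitones — so this is a major sixth.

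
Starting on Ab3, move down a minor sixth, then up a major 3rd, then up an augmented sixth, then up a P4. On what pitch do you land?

F##4

Down a minor sixth from Ab3: C3 (8 semitones down).
C3 up a major third → E3 (4 semitones).
An augmented sixth up from E3 is C##4.
Up a perfect fourth from C##4: F##4 (5 semitones up).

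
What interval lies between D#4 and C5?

diminished 7th

D to C spans seven letter names (D-E-F-G-A-B-C): a seventh.
The major seventh is 11 semitones; here we have 9, two semitones narrower: diminished.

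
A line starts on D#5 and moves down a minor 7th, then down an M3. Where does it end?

A minor seventh down from D#5 is E#4.
A major third down from E#4 is C#4.

C#4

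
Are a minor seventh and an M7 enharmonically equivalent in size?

A minor seventh is 10 semitones but a major seventh is 11 semitones — different sizes.

No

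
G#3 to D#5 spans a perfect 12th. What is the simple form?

Take out an octave (7 from the number): 12 − 7 = 5.
That makes a perfect twelfth a compound perfect fifth — an octave plus a perfect fifth.

perfect fifth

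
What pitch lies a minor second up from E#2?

Counting two letter names up from E lands on F.
A minor second spans 1 semitone, so from E#2 the target pitch is F#2.

F#2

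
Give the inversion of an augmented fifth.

The rule of nine gives the new number: 9 − 5 = 4, so a fifth becomes a fourth.
And augmented becomes diminished under inversion, so we get a diminished fourth.

diminished fourth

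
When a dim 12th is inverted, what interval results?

augmented 4th

First reduce the compound diminished twelfth to its simple form, a diminished fifth.
The rule of nine gives the new number: 9 − 5 = 4, so a fifth becomes a fourth.
The quality also flips — diminished becomes augmented — giving an augmented fourth.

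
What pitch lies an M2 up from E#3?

Counting two letter names up from E lands on F.
A major second is 2 semitones; 2 semitones up from E#3 gives F##3.

F##3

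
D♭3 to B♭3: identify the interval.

D to B spans six letter names (D-E-F-G-A-B) — that makes it a sixth of some quality.
Counting semitones, Db3→Bb3 is 9, which is the major sixth.

major sixth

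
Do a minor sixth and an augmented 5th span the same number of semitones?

Yes

A minor sixth = 8 semitones = an augmented fifth; enharmonically equal.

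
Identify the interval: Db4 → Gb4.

perfect 4th

D to G spans four letter names (D-E-F-G) — that makes it a fourth of some quality.
Counting semitones, Db4→Gb4 is 5, which is the perfect fourth.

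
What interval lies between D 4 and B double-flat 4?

diminished 6th

D to B spans six letter names (D-E-F-G-A-B): a sixth.
D4 to Bbb4 spans 7 semitones — two semitones narrower than the major sixth (9) — giving a diminished sixth.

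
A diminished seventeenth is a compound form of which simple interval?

Subtracting seven from the interval number removes an octave: 17 − 14 = 3.
So a diminished seventeenth is 2 octaves plus a diminished third. The quality is unchanged.

d3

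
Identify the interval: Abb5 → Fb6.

A to F spans six letter names (A-B-C-D-E-F), so the interval is some kind of sixth.
Abb5 to Fb6 is 9 semitones, matching the major sixth exactly, so the quality is major.

M6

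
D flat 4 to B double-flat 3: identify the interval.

Descending from Db4 to Bbb3 is the same interval as ascending Bbb3 to Db4.
B to D spans three letter names (B-C-D) — that makes it a third of some quality.
The major third spans 4 semitones, and Bbb3 to Db4 is exactly 4 semitones — so this is a major third.

major 3rd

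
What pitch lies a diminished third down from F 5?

Three letter names down from F: D.
A diminished third spans 2 semitones, so from F5 the target pitch is D#5.

D sharp 5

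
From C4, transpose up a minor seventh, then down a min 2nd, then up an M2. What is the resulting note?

B4

Up a minor seventh from C4: Bb4 (10 semitones up).
Bb4 down a minor second → A4 (1 semitone).
A major second up from A4 is B4.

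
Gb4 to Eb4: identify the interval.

minor third

Descending from Gb4 to Eb4 is the same interval as ascending Eb4 to Gb4.
E to G spans three letter names (E-F-G): a third.
Eb4 to Gb4 is 3 semitones, a half step short of the major third (4), so this is minor.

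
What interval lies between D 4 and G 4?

D to G spans four letter names (D-E-F-G), so the interval is some kind of fourth.
Counting semitones, D4→G4 is 5, which is the perfect fourth.

perfect 4th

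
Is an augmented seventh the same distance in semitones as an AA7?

12 semitones (augmented seventh) vs 13 semitones (doubly augmented seventh): not equal.

No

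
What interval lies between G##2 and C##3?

P4

G to C spans four letter names (G-A-B-C), so the interval is some kind of fourth.
G##2 to C##3 is 5 semitones, matching the perfect fourth exactly, so the quality is perfect.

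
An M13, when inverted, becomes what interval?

First reduce the compound major thirteenth to its simple form, a major sixth.
Inverted interval numbers add to nine, so a sixth pairs with a third (6 + 3 = 9).
And major becomes minor under inversion, so we get a minor third.

minor third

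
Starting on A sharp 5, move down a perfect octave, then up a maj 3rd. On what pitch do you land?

Down a perfect octave from A#5: A#4 (12 semitones down).
Up a major third from A#4: C##5 (4 semitones up).

C double-sharp 5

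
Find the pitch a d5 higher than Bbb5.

Fbb6

The fifth takes the letter from B up to F.
Moving 6 semitones up from Bbb5 (the size of a diminished fifth) reaches Fbb6.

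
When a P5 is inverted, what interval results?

perfect fourth

Interval numbers invert to sum to nine: 5 + 4 = 9, so a fifth inverts to a fourth.
The quality also flips — perfect stays perfect — giving a perfect fourth.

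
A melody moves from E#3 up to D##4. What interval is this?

E to D spans seven letter names (E-F-G-A-B-C-D) — that makes it a seventh of some quality.
E#3 to D##4 is 11 semitones, matching the major seventh exactly, so the quality is major.

major seventh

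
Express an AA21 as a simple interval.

Each octave removed subtracts seven from the number: 21 − 14 = 7.
So a doubly augmented twenty-first is 2 octaves plus a doubly augmented seventh. The quality is unchanged.

AA7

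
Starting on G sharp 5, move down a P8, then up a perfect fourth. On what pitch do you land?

G#5 down a perfect octave → G#4 (12 semitones).
A perfect fourth up from G#4 is C#5.

C sharp 5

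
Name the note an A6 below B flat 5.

D double-flat 5

Counting six letter names down from B lands on D.
An augmented sixth is 10 semitones; 10 semitones down from Bb5 gives Dbb5.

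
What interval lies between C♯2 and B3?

minor 14th

C to B spans seven letter names (C-D-E-F-G-A-B), plus an octave, so the interval is some kind of fourteenth.
At 22 semitones, C#2→B3 falls one short of a major fourteenth: minor.
(Equivalently, a compound minor seventh: a minor seventh plus an octave.)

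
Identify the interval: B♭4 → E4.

Descending from Bb4 to E4 is the same interval as ascending E4 to Bb4.
E to B spans five letter names (E-F-G-A-B), so the interval is some kind of fifth.
A perfect fifth would be 7 semitones; E4 to Bb4 is 6, one semitone narrower, so the interval is diminished.

diminished 5th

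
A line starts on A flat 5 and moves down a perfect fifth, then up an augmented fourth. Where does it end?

A perfect fifth down from Ab5 is Db5.
Db5 up an augmented fourth → G5 (6 semitones).

G 5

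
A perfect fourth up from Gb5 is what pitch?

Counting four letter names up from G lands on C.
A perfect fourth spans 5 semitones, so from Gb5 the target pitch is Cb6.

Cb6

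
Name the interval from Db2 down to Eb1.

minor seventh

Descending from Db2 to Eb1 is the same interval as ascending Eb1 to Db2.
E to D spans seven letter names (E-F-G-A-B-C-D): a seventh.
A major seventh would be 11 semitones, but Eb1 to Db2 is 10 — one semitone narrower, making it a minor seventh.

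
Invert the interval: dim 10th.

augmented sixth

First reduce the compound diminished tenth to its simple form, a diminished third.
The rule of nine gives the new number: 9 − 3 = 6, so a third becomes a sixth.
And diminished becomes augmented under inversion, so we get an augmented sixth.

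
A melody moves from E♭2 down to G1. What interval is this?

minor sixth

Descending from Eb2 to G1 is the same interval as ascending G1 to Eb2.
G to E spans six letter names (G-A-B-C-D-E) — that makes it a sixth of some quality.
A major sixth would be 9 semitones, but G1 to Eb2 is 8 — one semitone narrower, making it a minor sixth.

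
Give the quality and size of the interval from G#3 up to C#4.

G to C spans four letter names (G-A-B-C), so the interval is some kind of fourth.
G#3 to C#4 is 5 semitones, matching the perfect fourth exactly, so the quality is perfect.

perfect 4th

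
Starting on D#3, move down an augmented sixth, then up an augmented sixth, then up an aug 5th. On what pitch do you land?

A##3

Down an augmented sixth from D#3: F2 (10 semitones down).
Up an augmented sixth from F2: D#3 (10 semitones up).
D#3 up an augmented fifth → A##3 (8 semitones).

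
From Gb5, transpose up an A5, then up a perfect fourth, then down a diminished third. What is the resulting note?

An augmented fifth up from Gb5 is D6.
Up a perfect fourth from D6: G6 (5 semitones up).
A diminished third down from G6 is E#6.

E#6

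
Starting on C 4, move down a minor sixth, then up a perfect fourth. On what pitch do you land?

A 3

A minor sixth down from C4 is E3.
Up a perfect fourth from E3: A3 (5 semitones up).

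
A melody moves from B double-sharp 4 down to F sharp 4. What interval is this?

AA4

Descending from B##4 to F#4 is the same interval as ascending F#4 to B##4.
F to B spans four letter names (F-G-A-B) — that makes it a fourth of some quality.
The perfect fourth is 5 semitones; here we have 7, two semitones wider: doubly augmented.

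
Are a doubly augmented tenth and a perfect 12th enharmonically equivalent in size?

No

18 semitones (doubly augmented tenth) vs 19 semitones (perfect twelfth): not equal.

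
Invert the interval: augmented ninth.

First reduce the compound augmented ninth to its simple form, an augmented second.
The rule of nine gives the new number: 9 − 2 = 7, so a second becomes a seventh.
The quality also flips — augmented becomes diminished — giving a diminished seventh.

diminished seventh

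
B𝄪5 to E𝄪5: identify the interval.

perfect fifth

Descending from B##5 to E##5 is the same interval as ascending E##5 to B##5.
E to B spans five letter names (E-F-G-A-B), so the interval is some kind of fifth.
Counting semitones, E##5→B##5 is 7, which is the perfect fifth.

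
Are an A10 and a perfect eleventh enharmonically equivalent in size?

Yes

An augmented tenth = 17 semitones = a perfect eleventh; enharmonically equal.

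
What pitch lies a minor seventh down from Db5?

Eb4

The seventh takes the letter from D down to E.
A minor seventh spans 10 semitones, so from Db5 the target pitch is Eb4.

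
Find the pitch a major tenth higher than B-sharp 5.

D-double-sharp 7

Counting three letter names plus an octave up from B lands on D.
A major tenth is 16 semitones; 16 semitones up from B#5 gives D##7.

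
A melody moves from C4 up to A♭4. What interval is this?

C to A spans six letter names (C-D-E-F-G-A), so the interval is some kind of sixth.
C4 to Ab4 is 8 semitones, a half step short of the major sixth (9), so this is minor.

minor sixth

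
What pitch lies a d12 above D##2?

Counting five letter names plus an octave up from D lands on A.
Moving 18 semitones up from D##2 (the size of a diminished twelfth) reaches A#3.

A#3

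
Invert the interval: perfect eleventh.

perfect 5th

First reduce the compound perfect eleventh to its simple form, a perfect fourth.
Inverted interval numbers add to nine, so a fourth pairs with a fifth (4 + 5 = 9).
And perfect stays perfect under inversion, so we get a perfect fifth.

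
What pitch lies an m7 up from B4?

Counting seven letter names up from B lands on A.
Moving 10 semitones up from B4 (the size of a minor seventh) reaches A5.

A5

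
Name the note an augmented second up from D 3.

E sharp 3

Counting two letter names up from D lands on E.
An augmented second is 3 semitones; 3 semitones up from D3 gives E#3.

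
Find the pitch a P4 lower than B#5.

F##5

The fourth takes the letter from B down to F.
A perfect fourth spans 5 semitones, so from B#5 the target pitch is F##5.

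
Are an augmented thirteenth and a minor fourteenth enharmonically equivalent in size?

Yes

An augmented thirteenth = 22 semitones = a minor fourteenth; enharmonically equal.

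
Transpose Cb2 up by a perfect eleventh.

Fb3

The eleventh's letter: C up four letter names plus an octave → F.
Moving 17 semitones up from Cb2 (the size of a perfect eleventh) reaches Fb3.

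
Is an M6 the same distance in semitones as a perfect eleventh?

No

A major sixth spans 9 semitones; a perfect eleventh spans 17 semitones. They differ by 8.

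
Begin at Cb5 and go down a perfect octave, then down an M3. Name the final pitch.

Cb5 down a perfect octave → Cb4 (12 semitones).
Cb4 down a major third → Abb3 (4 semitones).

Abb3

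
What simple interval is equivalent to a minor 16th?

m2

Each octave removed subtracts seven from the number: 16 − 14 = 2.
Quality carries through unchanged, so the simple form is a minor second.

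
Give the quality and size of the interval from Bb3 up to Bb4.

B to B is the same letter name, plus an octave — that makes it an octave of some quality.
Bb3 to Bb4 is 12 semitones, matching the perfect octave exactly, so the quality is perfect.

perfect octave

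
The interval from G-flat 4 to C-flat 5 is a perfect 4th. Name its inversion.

The rule of nine gives the new number: 9 − 4 = 5, so a fourth becomes a fifth.
And perfect stays perfect under inversion, so we get a perfect fifth.

P5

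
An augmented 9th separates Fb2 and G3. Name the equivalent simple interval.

Subtracting seven from the interval number removes an octave: 9 − 7 = 2.
Quality carries through unchanged, so the simple form is an augmented second.

augmented second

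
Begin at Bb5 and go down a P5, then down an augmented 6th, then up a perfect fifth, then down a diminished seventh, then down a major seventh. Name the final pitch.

Bb5 down a perfect fifth → Eb5 (7 semitones).
An augmented sixth down from Eb5 is Gbb4.
A perfect fifth up from Gbb4 is Dbb5.
Dbb5 down a diminished seventh → Eb4 (9 semitones).
Eb4 down a major seventh → Fb3 (11 semitones).

Fb3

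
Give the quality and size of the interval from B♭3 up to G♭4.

minor 6th

B to G spans six letter names (B-C-D-E-F-G), so the interval is some kind of sixth.
A major sixth would be 9 semitones, but Bb3 to Gb4 is 8 — one semitone narrower, making it a minor sixth.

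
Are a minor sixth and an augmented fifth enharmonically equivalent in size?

Both span 8 semitones: a minor sixth and an augmented fifth are the same chromatic distance.

Yes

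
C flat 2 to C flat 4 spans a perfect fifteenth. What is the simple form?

Subtracting seven from the interval number removes an octave: 15 − 7 = 8.
Quality carries through unchanged, so the simple form is a perfect octave.

P8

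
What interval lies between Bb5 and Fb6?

B to F spans five letter names (B-C-D-E-F): a fifth.
Bb5 to Fb6 spans 6 semitones — one semitone narrower than the perfect fifth (7) — giving a diminished fifth.

diminished fifth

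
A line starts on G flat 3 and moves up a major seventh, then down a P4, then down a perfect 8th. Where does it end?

C 3

Gb3 up a major seventh → F4 (11 semitones).
F4 down a perfect fourth → C4 (5 semitones).
A perfect octave down from C4 is C3.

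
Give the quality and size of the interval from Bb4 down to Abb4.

Descending from Bb4 to Abb4 is the same interval as ascending Abb4 to Bb4.
A to B spans two letter names (A-B): a second.
A major second would be 2 semitones; Abb4 to Bb4 is 3, one semitone wider, so the interval is augmented.

A2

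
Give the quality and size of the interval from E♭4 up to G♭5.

E to G spans three letter names (E-F-G), plus an octave, so the interval is some kind of tenth.
At 15 semitones, Eb4→Gb5 falls one short of a major tenth: minor.
(Equivalently, a compound minor third: a minor third plus an octave.)

minor tenth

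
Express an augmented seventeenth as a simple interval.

Subtracting seven from the interval number removes an octave: 17 − 14 = 3.
That makes an augmented seventeenth a compound augmented third — 2 octaves plus an augmented third.

augmented third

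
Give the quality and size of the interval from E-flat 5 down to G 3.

minor thirteenth

Descending from Eb5 to G3 is the same interval as ascending G3 to Eb5.
G to E spans six letter names (G-A-B-C-D-E), plus an octave — that makes it a thirteenth of some quality.
A major thirteenth would be 21 semitones, but G3 to Eb5 is 20 — one semitone narrower, making it a minor thirteenth.
(Equivalently, a compound minor sixth: a minor sixth plus an octave.)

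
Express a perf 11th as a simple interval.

perfect fourth

Subtracting seven from the interval number removes an octave: 11 − 7 = 4.
Quality carries through unchanged, so the simple form is a perfect fourth.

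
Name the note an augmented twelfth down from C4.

Five letters down from C (plus an octave) reaches F.
An augmented twelfth is 20 semitones; 20 semitones down from C4 gives Fb2.

Fb2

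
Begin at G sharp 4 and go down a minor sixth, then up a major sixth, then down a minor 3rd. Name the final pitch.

Down a minor sixth from G#4: B#3 (8 semitones down).
B#3 up a major sixth → G##4 (9 semitones).
G##4 down a minor third → E##4 (3 semitones).

E double-sharp 4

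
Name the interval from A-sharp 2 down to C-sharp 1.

major 13th

Descending from A#2 to C#1 is the same interval as ascending C#1 to A#2.
C to A spans six letter names (C-D-E-F-G-A), plus an octave: a thirteenth.
Counting semitones, C#1→A#2 is 21, which is the major thirteenth.
(Equivalently, a compound major sixth: a major sixth plus an octave.)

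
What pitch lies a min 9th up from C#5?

D6

Two letters up from C (plus an octave) reaches D.
A minor ninth spans 13 semitones, so from C#5 the target pitch is D6.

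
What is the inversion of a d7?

Interval numbers invert to sum to nine: 7 + 2 = 9, so a seventh inverts to a second.
The quality also flips — diminished becomes augmented — giving an augmented second.

A2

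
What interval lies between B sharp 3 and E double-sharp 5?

B to E spans four letter names (B-C-D-E), plus an octave — that makes it an eleventh of some quality.
A perfect eleventh would be 17 semitones; B#3 to E##5 is 18, one semitone wider, so the interval is augmented.
(Equivalently, a compound augmented fourth: an augmented fourth plus an octave.)

A11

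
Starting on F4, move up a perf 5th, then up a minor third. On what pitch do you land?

A perfect fifth up from F4 is C5.
A minor third up from C5 is Eb5.

Eb5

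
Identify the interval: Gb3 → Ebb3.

major third

Descending from Gb3 to Ebb3 is the same interval as ascending Ebb3 to Gb3.
E to G spans three letter names (E-F-G): a third.
Counting semitones, Ebb3→Gb3 is 4, which is the major third.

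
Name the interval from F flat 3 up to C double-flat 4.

F to C spans five letter names (F-G-A-B-C), so the interval is some kind of fifth.
A perfect fifth would be 7 semitones; Fb3 to Cbb4 is 6, one semitone narrower, so the interval is diminished.

d5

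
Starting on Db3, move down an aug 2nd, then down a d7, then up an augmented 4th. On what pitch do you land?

Down an augmented second from Db3: Cbb3 (3 semitones down).
Down a diminished seventh from Cbb3: Db2 (9 semitones down).
An augmented fourth up from Db2 is G2.

G2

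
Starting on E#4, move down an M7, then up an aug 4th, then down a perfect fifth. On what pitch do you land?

Down a major seventh from E#4: F#3 (11 semitones down).
F#3 up an augmented fourth → B#3 (6 semitones).
Down a perfect fifth from B#3: E#3 (7 semitones down).

E#3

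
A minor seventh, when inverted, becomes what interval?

Inverted interval numbers add to nine, so a seventh pairs with a second (7 + 2 = 9).
And minor becomes major under inversion, so we get a major second.

major 2nd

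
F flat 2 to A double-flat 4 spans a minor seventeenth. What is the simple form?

minor third

Each octave removed subtracts seven from the number: 17 − 14 = 3.
So a minor seventeenth is 2 octaves plus a minor third. The quality is unchanged.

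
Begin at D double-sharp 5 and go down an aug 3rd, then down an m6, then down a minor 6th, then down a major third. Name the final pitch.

D sharp 3

Down an augmented third from D##5: B4 (5 semitones down).
Down a minor sixth from B4: D#4 (8 semitones down).
A minor sixth down from D#4 is F##3.
A major third down from F##3 is D#3.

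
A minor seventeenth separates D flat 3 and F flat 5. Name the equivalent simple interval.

m3

Subtracting seven from the interval number removes an octave: 17 − 14 = 3.
Quality carries through unchanged, so the simple form is a minor third.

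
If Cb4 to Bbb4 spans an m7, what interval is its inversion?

major second

The rule of nine gives the new number: 9 − 7 = 2, so a seventh becomes a second.
The quality also flips — minor becomes major — giving a major second.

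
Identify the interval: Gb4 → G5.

augmented octave

G to G is the same letter name, plus an octave — that makes it an octave of some quality.
The perfect octave is 12 semitones; here we have 13, one semitone wider: augmented.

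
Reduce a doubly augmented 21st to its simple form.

AA7

Each octave removed subtracts seven from the number: 21 − 14 = 7.
That makes a doubly augmented twenty-first a compound doubly augmented seventh — 2 octaves plus a doubly augmented seventh.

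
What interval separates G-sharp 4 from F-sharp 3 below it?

Descending from G#4 to F#3 is the same interval as ascending F#3 to G#4.
F to G spans two letter names (F-G), plus an octave: a ninth.
The major ninth spans 14 semitones, and F#3 to G#4 is exactly 14 semitones — so this is a major ninth.
(Equivalently, a compound major second: a major second plus an octave.)

major ninth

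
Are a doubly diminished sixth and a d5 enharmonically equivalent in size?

Yes

A doubly diminished sixth spans 6 semitones, and a diminished fifth also spans 6 semitones — they're enharmonic.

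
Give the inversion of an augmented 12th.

diminished fourth

First reduce the compound augmented twelfth to its simple form, an augmented fifth.
The rule of nine gives the new number: 9 − 5 = 4, so a fifth becomes a fourth.
And augmented becomes diminished under inversion, so we get a diminished fourth.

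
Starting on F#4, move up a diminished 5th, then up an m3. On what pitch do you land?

Up a diminished fifth from F#4: C5 (6 semitones up).
C5 up a minor third → Eb5 (3 semitones).

Eb5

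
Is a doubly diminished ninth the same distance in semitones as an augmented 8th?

11 semitones (doubly diminished ninth) vs 13 semitones (augmented octave): not equal.

No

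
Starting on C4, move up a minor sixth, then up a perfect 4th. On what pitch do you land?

C4 up a minor sixth → Ab4 (8 semitones).
A perfect fourth up from Ab4 is Db5.

Db5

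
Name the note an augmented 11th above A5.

The eleventh's letter: A up four letter names plus an octave → D.
Moving 18 semitones up from A5 (the size of an augmented eleventh) reaches D#7.

D#7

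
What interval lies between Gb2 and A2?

augmented second

G to A spans two letter names (G-A): a second.
The major second is 2 semitones; here we have 3, one semitone wider: augmented.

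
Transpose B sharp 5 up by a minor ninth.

Counting two letter names plus an octave up from B lands on C.
A minor ninth is 13 semitones; 13 semitones up from B#5 gives C#7.

C sharp 7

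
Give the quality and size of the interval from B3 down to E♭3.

Descending from B3 to Eb3 is the same interval as ascending Eb3 to B3.
E to B spans five letter names (E-F-G-A-B) — that makes it a fifth of some quality.
A perfect fifth would be 7 semitones; Eb3 to B3 is 8, one semitone wider, so the interval is augmented.

A5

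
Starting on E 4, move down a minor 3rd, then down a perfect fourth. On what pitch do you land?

Down a minor third from E4: C#4 (3 semitones down).
Down a perfect fourth from C#4: G#3 (5 semitones down).

G sharp 3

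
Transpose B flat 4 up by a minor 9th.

C flat 6

Counting two letter names plus an octave up from B lands on C.
Moving 13 semitones up from Bb4 (the size of a minor ninth) reaches Cb6.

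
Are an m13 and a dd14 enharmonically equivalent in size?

Yes

A minor thirteenth spans 20 semitones, and a doubly diminished fourteenth also spans 20 semitones — they're enharmonic.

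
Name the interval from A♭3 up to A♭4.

A to A is the same letter name, plus an octave: an octave.
The perfect octave spans 12 semitones, and Ab3 to Ab4 is exactly 12 semitones — so this is a perfect octave.

perfect 8th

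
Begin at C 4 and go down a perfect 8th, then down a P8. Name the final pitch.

C 2

Down a perfect octave from C4: C3 (12 semitones down).
A perfect octave down from C3 is C2.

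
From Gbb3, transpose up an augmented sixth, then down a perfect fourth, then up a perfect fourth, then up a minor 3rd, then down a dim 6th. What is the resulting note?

An augmented sixth up from Gbb3 is Eb4.
A perfect fourth down from Eb4 is Bb3.
Bb3 up a perfect fourth → Eb4 (5 semitones).
Eb4 up a minor third → Gb4 (3 semitones).
Down a diminished sixth from Gb4: B3 (7 semitones down).

B3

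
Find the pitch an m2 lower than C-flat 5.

The second takes the letter from C down to B.
Moving 1 semitone down from Cb5 (the size of a minor second) reaches Bb4.

B-flat 4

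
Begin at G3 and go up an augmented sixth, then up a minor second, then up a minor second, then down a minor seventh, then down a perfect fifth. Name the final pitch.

G3 up an augmented sixth → E#4 (10 semitones).
Up a minor second from E#4: F#4 (1 semitone up).
A minor second up from F#4 is G4.
G4 down a minor seventh → A3 (10 semitones).
Down a perfect fifth from A3: D3 (7 semitones down).

D3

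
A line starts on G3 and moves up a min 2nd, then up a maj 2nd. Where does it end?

G3 up a minor second → Ab3 (1 semitone).
Ab3 up a major second → Bb3 (2 semitones).

Bb3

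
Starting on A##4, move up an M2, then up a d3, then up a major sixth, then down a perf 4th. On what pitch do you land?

F##5

A major second up from A##4 is B##4.
B##4 up a diminished third → D#5 (2 semitones).
A major sixth up from D#5 is B#5.
Down a perfect fourth from B#5: F##5 (5 semitones down).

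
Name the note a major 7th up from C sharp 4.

Counting seven letter names up from C lands on B.
Moving 11 semitones up from C#4 (the size of a major seventh) reaches B#4.

B sharp 4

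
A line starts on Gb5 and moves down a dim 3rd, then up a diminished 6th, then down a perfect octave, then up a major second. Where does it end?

Down a diminished third from Gb5: E5 (2 semitones down).
A diminished sixth up from E5 is Cb6.
A perfect octave down from Cb6 is Cb5.
A major second up from Cb5 is Db5.

Db5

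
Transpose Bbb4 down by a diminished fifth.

Five letter names down from B: E.
A diminished fifth is 6 semitones; 6 semitones down from Bbb4 gives Eb4.

Eb4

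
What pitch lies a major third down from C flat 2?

A double-flat 1

The third takes the letter from C down to A.
A major third spans 4 semitones, so from Cb2 the target pitch is Abb1.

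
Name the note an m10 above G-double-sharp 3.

Three letters up from G (plus an octave) reaches B.
A minor tenth spans 15 semitones, so from G##3 the target pitch is B#4.

B-sharp 4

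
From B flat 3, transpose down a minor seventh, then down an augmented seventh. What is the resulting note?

A minor seventh down from Bb3 is C3.
Down an augmented seventh from C3: Dbb2 (12 semitones down).

D double-flat 2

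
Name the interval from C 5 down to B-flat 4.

Descending from C5 to Bb4 is the same interval as ascending Bb4 to C5.
B to C spans two letter names (B-C): a second.
Counting semitones, Bb4→C5 is 2, which is the major second.

major second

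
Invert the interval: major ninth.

minor seventh

First reduce the compound major ninth to its simple form, a major second.
Inverted interval numbers add to nine, so a second pairs with a seventh (2 + 7 = 9).
And major becomes minor under inversion, so we get a minor seventh.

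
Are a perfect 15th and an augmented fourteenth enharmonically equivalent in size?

Yes

A perfect fifteenth = 24 semitones = an augmented fourteenth; enharmonically equal.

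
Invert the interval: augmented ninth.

diminished seventh

First reduce the compound augmented ninth to its simple form, an augmented second.
Inverted interval numbers add to nine, so a second pairs with a seventh (2 + 7 = 9).
Quality inverts too: augmented becomes diminished. That makes the inversion a diminished seventh.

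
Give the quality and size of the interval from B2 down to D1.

Descending from B2 to D1 is the same interval as ascending D1 to B2.
D to B spans six letter names (D-E-F-G-A-B), plus an octave, so the interval is some kind of thirteenth.
Counting semitones, D1→B2 is 21, which is the major thirteenth.
(Equivalently, a compound major sixth: a major sixth plus an octave.)

M13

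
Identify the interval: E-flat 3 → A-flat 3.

perfect fourth

E to A spans four letter names (E-F-G-A) — that makes it a fourth of some quality.
Eb3 to Ab3 is 5 semitones, matching the perfect fourth exactly, so the quality is perfect.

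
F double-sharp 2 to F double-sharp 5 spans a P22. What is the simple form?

perfect 8th

Take out 2 octaves (14 from the number): 22 − 14 = 8.
That makes a perfect twenty-second a compound perfect octave — 2 octaves plus a perfect octave.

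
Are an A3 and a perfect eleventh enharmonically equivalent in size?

5 semitones (augmented third) vs 17 semitones (perfect eleventh): not equal.

No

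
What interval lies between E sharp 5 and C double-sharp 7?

major thirteenth

E to C spans six letter names (E-F-G-A-B-C), plus an octave: a thirteenth.
Counting semitones, E#5→C##7 is 21, which is the major thirteenth.
(Equivalently, a compound major sixth: a major sixth plus an octave.)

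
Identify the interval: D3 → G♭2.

augmented 5th

Descending from D3 to Gb2 is the same interval as ascending Gb2 to D3.
G to D spans five letter names (G-A-B-C-D) — that makes it a fifth of some quality.
A perfect fifth would be 7 semitones; Gb2 to D3 is 8, one semitone wider, so the interval is augmented.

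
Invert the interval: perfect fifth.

perfect 4th

Interval numbers invert to sum to nine: 5 + 4 = 9, so a fifth inverts to a fourth.
Quality inverts too: perfect stays perfect. That makes the inversion a perfect fourth.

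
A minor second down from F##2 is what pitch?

E##2

Two letter names down from F: E.
A minor second spans 1 semitone, so from F##2 the target pitch is E##2.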